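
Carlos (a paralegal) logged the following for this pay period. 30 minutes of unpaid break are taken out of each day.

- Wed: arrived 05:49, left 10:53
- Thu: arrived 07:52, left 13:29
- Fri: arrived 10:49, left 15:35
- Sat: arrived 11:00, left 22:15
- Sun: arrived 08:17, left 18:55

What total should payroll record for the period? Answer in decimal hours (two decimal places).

34.83 hours

Wed: 05:49–10:53 = 5 h 4 min; less 30 min break → 4 h 34 min
Thu: 07:52–13:29 = 5 h 37 min; less 30 min break → 5 h 7 min
Fri: 10:49–15:35 = 4 h 46 min; less 30 min break → 4 h 16 min
Sat: 11:00–22:15 = 11 h 15 min; less 30 min break → 10 h 45 min
Sun: 08:17–18:55 = 10 h 38 min; less 30 min break → 10 h 8 min
Total: 4 h 34 min + 5 h 7 min + 4 h 16 min + 10 h 45 min + 10 h 8 min = 34 h 50 min.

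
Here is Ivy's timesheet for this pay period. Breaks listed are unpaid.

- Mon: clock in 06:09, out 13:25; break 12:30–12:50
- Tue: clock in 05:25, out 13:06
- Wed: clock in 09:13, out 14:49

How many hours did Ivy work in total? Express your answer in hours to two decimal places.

20.22 hours

Mon: 06:09–13:25 = 7 h 16 min; less 20 min break → 6 h 56 min
Tue: 05:25–13:06 = 7 h 41 min
Wed: 09:13–14:49 = 5 h 36 min
Total: 6 h 56 min + 7 h 41 min + 5 h 36 min = 20 h 13 min.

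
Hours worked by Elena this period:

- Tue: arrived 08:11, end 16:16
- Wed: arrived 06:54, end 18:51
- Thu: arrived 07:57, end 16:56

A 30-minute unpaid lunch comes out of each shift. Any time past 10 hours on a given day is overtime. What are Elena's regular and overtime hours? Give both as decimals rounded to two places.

Regular 26.07 hours, overtime 1.45 hours

Tue: 08:11–16:16 = 8 h 5 min; less 30 min break → 7 h 35 min
Wed: 06:54–18:51 = 11 h 57 min; less 30 min break → 11 h 27 min
Thu: 07:57–16:56 = 8 h 59 min; less 30 min break → 8 h 29 min
Tue reg 7 h 35 min / OT 0 h 0 min; Wed reg 10 h 0 min / OT 1 h 27 min; Thu reg 8 h 29 min / OT 0 h 0 min.
Totals: regular 26 h 4 min, overtime 1 h 27 min.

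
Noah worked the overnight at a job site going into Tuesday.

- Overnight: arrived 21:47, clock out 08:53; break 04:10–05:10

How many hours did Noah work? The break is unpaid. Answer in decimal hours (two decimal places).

Overnight: 21:47 → midnight = 2 h 13 min; midnight → 08:53 = 8 h 53 min; span 11 h 6 min; less 60 min break → 10 h 6 min

10.10 hours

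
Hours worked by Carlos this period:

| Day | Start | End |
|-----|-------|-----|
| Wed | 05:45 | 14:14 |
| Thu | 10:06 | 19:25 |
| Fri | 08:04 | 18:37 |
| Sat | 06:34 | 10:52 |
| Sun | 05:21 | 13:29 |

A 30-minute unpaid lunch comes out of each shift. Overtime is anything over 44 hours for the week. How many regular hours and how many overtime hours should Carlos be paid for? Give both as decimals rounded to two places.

Regular 38.28 hours, overtime 0.00 hours

Wed: 05:45–14:14 = 8 h 29 min; less 30 min break → 7 h 59 min
Thu: 10:06–19:25 = 9 h 19 min; less 30 min break → 8 h 49 min
Fri: 08:04–18:37 = 10 h 33 min; less 30 min break → 10 h 3 min
Sat: 06:34–10:52 = 4 h 18 min; less 30 min break → 3 h 48 min
Sun: 05:21–13:29 = 8 h 8 min; less 30 min break → 7 h 38 min
Total worked: 38 h 17 min = 38.28 h.
Threshold 44 h → overtime 0 h 0 min, regular 38 h 17 min.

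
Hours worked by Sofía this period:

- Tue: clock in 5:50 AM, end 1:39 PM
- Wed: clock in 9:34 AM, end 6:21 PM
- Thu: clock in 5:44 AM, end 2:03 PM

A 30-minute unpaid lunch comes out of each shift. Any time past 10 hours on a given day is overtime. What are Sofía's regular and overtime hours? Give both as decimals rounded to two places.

Regular 23.42 hours, overtime 0.00 hours

Tue: 5:50 AM–1:39 PM = 7 h 49 min; less 30 min break → 7 h 19 min
Wed: 9:34 AM–6:21 PM = 8 h 47 min; less 30 min break → 8 h 17 min
Thu: 5:44 AM–2:03 PM = 8 h 19 min; less 30 min break → 7 h 49 min
Tue reg 7 h 19 min / OT 0 h 0 min; Wed reg 8 h 17 min / OT 0 h 0 min; Thu reg 7 h 49 min / OT 0 h 0 min.
Totals: regular 23 h 25 min, overtime 0 h 0 min.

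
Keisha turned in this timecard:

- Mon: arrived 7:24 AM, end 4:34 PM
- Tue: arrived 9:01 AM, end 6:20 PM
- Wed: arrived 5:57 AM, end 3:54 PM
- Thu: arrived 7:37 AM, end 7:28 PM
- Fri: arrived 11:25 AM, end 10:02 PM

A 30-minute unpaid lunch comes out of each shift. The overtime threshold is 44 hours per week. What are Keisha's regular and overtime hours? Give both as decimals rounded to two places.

Regular 44.00 hours, overtime 4.40 hours

Mon: 7:24 AM–4:34 PM = 9 h 10 min; less 30 min break → 8 h 40 min
Tue: 9:01 AM–6:20 PM = 9 h 19 min; less 30 min break → 8 h 49 min
Wed: 5:57 AM–3:54 PM = 9 h 57 min; less 30 min break → 9 h 27 min
Thu: 7:37 AM–7:28 PM = 11 h 51 min; less 30 min break → 11 h 21 min
Fri: 11:25 AM–10:02 PM = 10 h 37 min; less 30 min break → 10 h 7 min
Total worked: 48 h 24 min = 48.40 h.
Threshold 44 h → overtime 4 h 24 min, regular 44 h 0 min.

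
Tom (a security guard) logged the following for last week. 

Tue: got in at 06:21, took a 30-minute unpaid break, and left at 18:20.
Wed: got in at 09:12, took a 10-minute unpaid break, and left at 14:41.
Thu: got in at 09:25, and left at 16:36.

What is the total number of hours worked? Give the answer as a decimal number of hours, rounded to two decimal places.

Tue: 06:21–18:20 = 11 h 59 min; less 30 min break → 11 h 29 min
Wed: 09:12–14:41 = 5 h 29 min; less 10 min break → 5 h 19 min
Thu: 09:25–16:36 = 7 h 11 min
Total: 11 h 29 min + 5 h 19 min + 7 h 11 min = 23 h 59 min.

23.98 hours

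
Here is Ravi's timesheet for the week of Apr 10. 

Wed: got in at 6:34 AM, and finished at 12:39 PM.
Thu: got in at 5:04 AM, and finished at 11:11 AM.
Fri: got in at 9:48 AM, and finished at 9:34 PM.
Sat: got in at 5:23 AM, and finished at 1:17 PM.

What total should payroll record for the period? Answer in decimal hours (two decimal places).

31.87 hours

Wed: 6:34 AM–12:39 PM = 6 h 5 min
Thu: 5:04 AM–11:11 AM = 6 h 7 min
Fri: 9:48 AM–9:34 PM = 11 h 46 min
Sat: 5:23 AM–1:17 PM = 7 h 54 min
Total: 6 h 5 min + 6 h 7 min + 11 h 46 min + 7 h 54 min = 31 h 52 min.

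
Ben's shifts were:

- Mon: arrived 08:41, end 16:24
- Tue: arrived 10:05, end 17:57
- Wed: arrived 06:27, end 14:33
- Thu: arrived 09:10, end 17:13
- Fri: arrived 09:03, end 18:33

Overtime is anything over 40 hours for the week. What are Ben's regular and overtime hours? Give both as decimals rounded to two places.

Regular 40.00 hours, overtime 1.23 hours

Mon: 08:41–16:24 = 7 h 43 min
Tue: 10:05–17:57 = 7 h 52 min
Wed: 06:27–14:33 = 8 h 6 min
Thu: 09:10–17:13 = 8 h 3 min
Fri: 09:03–18:33 = 9 h 30 min
Total worked: 41 h 14 min = 41.23 h.
Threshold 40 h → overtime 1 h 14 min, regular 40 h 0 min.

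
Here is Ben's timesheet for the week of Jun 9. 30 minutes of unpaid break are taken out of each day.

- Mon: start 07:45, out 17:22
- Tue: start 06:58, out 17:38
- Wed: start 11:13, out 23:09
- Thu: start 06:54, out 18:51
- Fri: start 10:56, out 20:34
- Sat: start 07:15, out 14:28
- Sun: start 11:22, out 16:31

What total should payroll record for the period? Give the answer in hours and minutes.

62 h 40 min

Mon: 07:45–17:22 = 9 h 37 min; less 30 min break → 9 h 7 min
Tue: 06:58–17:38 = 10 h 40 min; less 30 min break → 10 h 10 min
Wed: 11:13–23:09 = 11 h 56 min; less 30 min break → 11 h 26 min
Thu: 06:54–18:51 = 11 h 57 min; less 30 min break → 11 h 27 min
Fri: 10:56–20:34 = 9 h 38 min; less 30 min break → 9 h 8 min
Sat: 07:15–14:28 = 7 h 13 min; less 30 min break → 6 h 43 min
Sun: 11:22–16:31 = 5 h 9 min; less 30 min break → 4 h 39 min
Total: 9 h 7 min + 10 h 10 min + 11 h 26 min + 11 h 27 min + 9 h 8 min + 6 h 43 min + 4 h 39 min = 62 h 40 min.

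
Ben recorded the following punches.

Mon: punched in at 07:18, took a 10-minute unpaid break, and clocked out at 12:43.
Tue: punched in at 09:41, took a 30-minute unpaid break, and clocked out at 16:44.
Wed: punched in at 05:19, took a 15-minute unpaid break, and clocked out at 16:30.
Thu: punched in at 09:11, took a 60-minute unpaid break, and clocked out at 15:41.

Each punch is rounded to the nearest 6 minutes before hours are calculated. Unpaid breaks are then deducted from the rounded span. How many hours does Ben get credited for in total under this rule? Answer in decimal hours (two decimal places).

Mon: in 07:18→07:18, out 12:43→12:42; 5 h 24 min − 10 min = 5 h 14 min
Tue: in 09:41→09:42, out 16:44→16:42; 7 h 0 min − 30 min = 6 h 30 min
Wed: in 05:19→05:18, out 16:30→16:30; 11 h 12 min − 15 min = 10 h 57 min
Thu: in 09:11→09:12, out 15:41→15:42; 6 h 30 min − 60 min = 5 h 30 min
Total credited: 28 h 11 min.

28.18 hours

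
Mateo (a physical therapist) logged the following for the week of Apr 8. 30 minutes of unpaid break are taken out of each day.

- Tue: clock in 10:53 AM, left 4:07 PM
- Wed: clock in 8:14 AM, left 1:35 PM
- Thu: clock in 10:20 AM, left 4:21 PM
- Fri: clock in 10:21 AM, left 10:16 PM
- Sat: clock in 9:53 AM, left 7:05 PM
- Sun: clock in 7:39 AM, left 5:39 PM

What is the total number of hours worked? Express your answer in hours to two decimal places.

44.72 hours

Tue: 10:53 AM–4:07 PM = 5 h 14 min; less 30 min break → 4 h 44 min
Wed: 8:14 AM–1:35 PM = 5 h 21 min; less 30 min break → 4 h 51 min
Thu: 10:20 AM–4:21 PM = 6 h 1 min; less 30 min break → 5 h 31 min
Fri: 10:21 AM–10:16 PM = 11 h 55 min; less 30 min break → 11 h 25 min
Sat: 9:53 AM–7:05 PM = 9 h 12 min; less 30 min break → 8 h 42 min
Sun: 7:39 AM–5:39 PM = 10 h 0 min; less 30 min break → 9 h 30 min
Total: 4 h 44 min + 4 h 51 min + 5 h 31 min + 11 h 25 min + 8 h 42 min + 9 h 30 min = 44 h 43 min.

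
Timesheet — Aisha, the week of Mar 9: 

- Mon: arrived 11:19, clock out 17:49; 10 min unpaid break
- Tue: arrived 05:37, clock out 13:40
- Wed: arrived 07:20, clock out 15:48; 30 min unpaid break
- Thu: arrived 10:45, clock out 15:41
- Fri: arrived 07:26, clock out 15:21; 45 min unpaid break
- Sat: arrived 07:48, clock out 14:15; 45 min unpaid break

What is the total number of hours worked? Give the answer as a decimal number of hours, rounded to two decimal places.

40.15 hours

Mon: 11:19–17:49 = 6 h 30 min; less 10 min break → 6 h 20 min
Tue: 05:37–13:40 = 8 h 3 min
Wed: 07:20–15:48 = 8 h 28 min; less 30 min break → 7 h 58 min
Thu: 10:45–15:41 = 4 h 56 min
Fri: 07:26–15:21 = 7 h 55 min; less 45 min break → 7 h 10 min
Sat: 07:48–14:15 = 6 h 27 min; less 45 min break → 5 h 42 min
Total: 6 h 20 min + 8 h 3 min + 7 h 58 min + 4 h 56 min + 7 h 10 min + 5 h 42 min = 40 h 9 min.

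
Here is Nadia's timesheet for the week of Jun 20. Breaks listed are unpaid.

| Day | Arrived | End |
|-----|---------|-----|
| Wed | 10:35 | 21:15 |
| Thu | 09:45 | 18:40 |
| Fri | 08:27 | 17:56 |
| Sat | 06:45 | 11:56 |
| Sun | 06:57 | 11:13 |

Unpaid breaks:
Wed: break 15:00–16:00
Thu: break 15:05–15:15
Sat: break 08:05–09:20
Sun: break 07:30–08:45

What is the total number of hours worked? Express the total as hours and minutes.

Wed: 10:35–21:15 = 10 h 40 min; less 60 min break → 9 h 40 min
Thu: 09:45–18:40 = 8 h 55 min; less 10 min break → 8 h 45 min
Fri: 08:27–17:56 = 9 h 29 min
Sat: 06:45–11:56 = 5 h 11 min; less 75 min break → 3 h 56 min
Sun: 06:57–11:13 = 4 h 16 min; less 75 min break → 3 h 1 min
Total: 9 h 40 min + 8 h 45 min + 9 h 29 min + 3 h 56 min + 3 h 1 min = 34 h 51 min.

34 h 51 min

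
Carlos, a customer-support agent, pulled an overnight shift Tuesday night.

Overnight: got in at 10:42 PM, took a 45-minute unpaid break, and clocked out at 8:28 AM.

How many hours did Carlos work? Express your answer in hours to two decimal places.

9.02 hours

Overnight: 10:42 PM → midnight = 1 h 18 min; midnight → 8:28 AM = 8 h 28 min; span 9 h 46 min; less 45 min break → 9 h 1 min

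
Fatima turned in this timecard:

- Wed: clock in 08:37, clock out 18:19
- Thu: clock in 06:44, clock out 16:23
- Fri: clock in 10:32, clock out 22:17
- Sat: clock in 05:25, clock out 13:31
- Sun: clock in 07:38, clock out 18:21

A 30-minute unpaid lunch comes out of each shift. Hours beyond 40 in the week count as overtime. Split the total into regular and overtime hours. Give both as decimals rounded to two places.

Wed: 08:37–18:19 = 9 h 42 min; less 30 min break → 9 h 12 min
Thu: 06:44–16:23 = 9 h 39 min; less 30 min break → 9 h 9 min
Fri: 10:32–22:17 = 11 h 45 min; less 30 min break → 11 h 15 min
Sat: 05:25–13:31 = 8 h 6 min; less 30 min break → 7 h 36 min
Sun: 07:38–18:21 = 10 h 43 min; less 30 min break → 10 h 13 min
Total worked: 47 h 25 min = 47.42 h.
Threshold 40 h → overtime 7 h 25 min, regular 40 h 0 min.

Regular 40.00 hours, overtime 7.42 hours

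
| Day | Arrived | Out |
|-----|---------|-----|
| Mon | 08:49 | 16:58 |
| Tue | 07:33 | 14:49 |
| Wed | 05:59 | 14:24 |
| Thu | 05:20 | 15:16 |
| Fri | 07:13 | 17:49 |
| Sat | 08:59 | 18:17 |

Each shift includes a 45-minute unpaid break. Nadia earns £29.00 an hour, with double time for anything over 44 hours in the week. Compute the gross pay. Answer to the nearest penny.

Mon: 08:49–16:58 = 8 h 9 min; less 45 min break → 7 h 24 min
Tue: 07:33–14:49 = 7 h 16 min; less 45 min break → 6 h 31 min
Wed: 05:59–14:24 = 8 h 25 min; less 45 min break → 7 h 40 min
Thu: 05:20–15:16 = 9 h 56 min; less 45 min break → 9 h 11 min
Fri: 07:13–17:49 = 10 h 36 min; less 45 min break → 9 h 51 min
Sat: 08:59–18:17 = 9 h 18 min; less 45 min break → 8 h 33 min
Total worked: 49 h 10 min = 2950 min.
Regular 44 h 0 min = 2640 min at £29.00/h; overtime 5 h 10 min = 310 min at £58.00/h.
Pay = (2640 × £29.00 + 310 × £58.00) ÷ 60 = £1575.67.

£1575.67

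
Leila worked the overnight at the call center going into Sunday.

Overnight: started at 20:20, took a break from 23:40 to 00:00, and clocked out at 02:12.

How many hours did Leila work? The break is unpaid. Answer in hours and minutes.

5 h 32 min

Overnight: 20:20 → midnight = 3 h 40 min; midnight → 02:12 = 2 h 12 min; span 5 h 52 min; less 20 min break → 5 h 32 min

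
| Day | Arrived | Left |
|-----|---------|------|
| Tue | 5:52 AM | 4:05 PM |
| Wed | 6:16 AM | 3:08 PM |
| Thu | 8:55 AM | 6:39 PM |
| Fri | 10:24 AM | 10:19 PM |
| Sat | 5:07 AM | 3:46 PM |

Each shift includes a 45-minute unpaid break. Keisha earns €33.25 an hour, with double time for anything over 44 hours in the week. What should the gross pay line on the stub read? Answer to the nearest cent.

Tue: 5:52 AM–4:05 PM = 10 h 13 min; less 45 min break → 9 h 28 min
Wed: 6:16 AM–3:08 PM = 8 h 52 min; less 45 min break → 8 h 7 min
Thu: 8:55 AM–6:39 PM = 9 h 44 min; less 45 min break → 8 h 59 min
Fri: 10:24 AM–10:19 PM = 11 h 55 min; less 45 min break → 11 h 10 min
Sat: 5:07 AM–3:46 PM = 10 h 39 min; less 45 min break → 9 h 54 min
Total worked: 47 h 38 min = 2858 min.
Regular 44 h 0 min = 2640 min at €33.25/h; overtime 3 h 38 min = 218 min at €66.50/h.
Pay = (2640 × €33.25 + 218 × €66.50) ÷ 60 = €1704.62.

€1704.62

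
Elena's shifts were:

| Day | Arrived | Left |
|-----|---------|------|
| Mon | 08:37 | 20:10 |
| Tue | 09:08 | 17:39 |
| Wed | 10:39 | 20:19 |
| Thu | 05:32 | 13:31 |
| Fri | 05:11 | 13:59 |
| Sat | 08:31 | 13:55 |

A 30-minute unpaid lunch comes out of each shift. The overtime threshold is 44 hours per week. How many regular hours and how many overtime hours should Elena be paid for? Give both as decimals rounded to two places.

Regular 44.00 hours, overtime 4.92 hours

Mon: 08:37–20:10 = 11 h 33 min; less 30 min break → 11 h 3 min
Tue: 09:08–17:39 = 8 h 31 min; less 30 min break → 8 h 1 min
Wed: 10:39–20:19 = 9 h 40 min; less 30 min break → 9 h 10 min
Thu: 05:32–13:31 = 7 h 59 min; less 30 min break → 7 h 29 min
Fri: 05:11–13:59 = 8 h 48 min; less 30 min break → 8 h 18 min
Sat: 08:31–13:55 = 5 h 24 min; less 30 min break → 4 h 54 min
Total worked: 48 h 55 min = 48.92 h.
Threshold 44 h → overtime 4 h 55 min, regular 44 h 0 min.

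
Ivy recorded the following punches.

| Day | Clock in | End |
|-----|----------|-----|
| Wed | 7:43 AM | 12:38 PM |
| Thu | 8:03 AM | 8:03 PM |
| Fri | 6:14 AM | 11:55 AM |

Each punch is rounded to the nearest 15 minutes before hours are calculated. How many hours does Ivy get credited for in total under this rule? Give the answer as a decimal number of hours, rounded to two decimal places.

22.75 hours

Wed: in 7:43 AM→7:45 AM, out 12:38 PM→12:45 PM; 5 h 0 min
Thu: in 8:03 AM→8:00 AM, out 8:03 PM→8:00 PM; 12 h 0 min
Fri: in 6:14 AM→6:15 AM, out 11:55 AM→12:00 PM; 5 h 45 min
Total credited: 22 h 45 min.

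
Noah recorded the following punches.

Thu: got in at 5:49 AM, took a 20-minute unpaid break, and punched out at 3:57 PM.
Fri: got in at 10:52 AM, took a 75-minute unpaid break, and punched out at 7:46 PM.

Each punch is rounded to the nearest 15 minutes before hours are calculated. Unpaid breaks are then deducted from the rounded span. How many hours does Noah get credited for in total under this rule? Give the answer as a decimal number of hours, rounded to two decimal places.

Thu: in 5:49 AM→5:45 AM, out 3:57 PM→4:00 PM; 10 h 15 min − 20 min = 9 h 55 min
Fri: in 10:52 AM→10:45 AM, out 7:46 PM→7:45 PM; 9 h 0 min − 75 min = 7 h 45 min
Total credited: 17 h 40 min.

17.67 hours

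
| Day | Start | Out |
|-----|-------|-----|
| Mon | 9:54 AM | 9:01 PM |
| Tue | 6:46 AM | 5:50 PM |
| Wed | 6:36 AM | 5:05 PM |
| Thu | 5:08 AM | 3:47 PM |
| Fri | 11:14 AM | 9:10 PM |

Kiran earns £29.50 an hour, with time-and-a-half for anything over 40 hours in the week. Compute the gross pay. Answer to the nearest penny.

£1766.31

Mon: 9:54 AM–9:01 PM = 11 h 7 min
Tue: 6:46 AM–5:50 PM = 11 h 4 min
Wed: 6:36 AM–5:05 PM = 10 h 29 min
Thu: 5:08 AM–3:47 PM = 10 h 39 min
Fri: 11:14 AM–9:10 PM = 9 h 56 min
Total worked: 53 h 15 min = 3195 min.
Regular 40 h 0 min = 2400 min at £29.50/h; overtime 13 h 15 min = 795 min at £44.25/h.
Pay = (2400 × £29.50 + 795 × £44.25) ÷ 60 = £1766.31.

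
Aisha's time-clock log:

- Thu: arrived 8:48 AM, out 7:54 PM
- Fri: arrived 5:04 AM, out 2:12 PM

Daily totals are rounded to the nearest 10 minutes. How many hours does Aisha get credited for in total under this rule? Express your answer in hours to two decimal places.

Thu: 8:48 AM–7:54 PM = 11 h 6 min → rounds to 11 h 10 min
Fri: 5:04 AM–2:12 PM = 9 h 8 min → rounds to 9 h 10 min
Total credited: 20 h 20 min.

20.33 hours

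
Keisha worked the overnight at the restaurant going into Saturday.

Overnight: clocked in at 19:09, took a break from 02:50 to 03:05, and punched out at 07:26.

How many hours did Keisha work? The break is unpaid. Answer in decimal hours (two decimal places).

Overnight: 19:09 → midnight = 4 h 51 min; midnight → 07:26 = 7 h 26 min; span 12 h 17 min; less 15 min break → 12 h 2 min

12.03 hours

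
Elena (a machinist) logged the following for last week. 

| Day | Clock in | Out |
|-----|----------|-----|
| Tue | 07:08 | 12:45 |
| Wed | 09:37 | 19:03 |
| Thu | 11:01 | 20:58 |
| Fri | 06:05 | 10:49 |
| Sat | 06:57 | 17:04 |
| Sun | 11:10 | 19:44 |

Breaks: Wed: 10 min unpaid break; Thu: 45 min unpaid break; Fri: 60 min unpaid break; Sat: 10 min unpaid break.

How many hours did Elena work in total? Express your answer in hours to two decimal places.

46.33 hours

Tue: 07:08–12:45 = 5 h 37 min
Wed: 09:37–19:03 = 9 h 26 min; less 10 min break → 9 h 16 min
Thu: 11:01–20:58 = 9 h 57 min; less 45 min break → 9 h 12 min
Fri: 06:05–10:49 = 4 h 44 min; less 60 min break → 3 h 44 min
Sat: 06:57–17:04 = 10 h 7 min; less 10 min break → 9 h 57 min
Sun: 11:10–19:44 = 8 h 34 min
Total: 5 h 37 min + 9 h 16 min + 9 h 12 min + 3 h 44 min + 9 h 57 min + 8 h 34 min = 46 h 20 min.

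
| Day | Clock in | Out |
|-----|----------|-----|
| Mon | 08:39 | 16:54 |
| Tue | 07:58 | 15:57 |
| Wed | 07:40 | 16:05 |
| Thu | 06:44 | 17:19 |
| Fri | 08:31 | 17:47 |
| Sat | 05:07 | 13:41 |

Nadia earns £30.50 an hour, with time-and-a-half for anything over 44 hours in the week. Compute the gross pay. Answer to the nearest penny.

Mon: 08:39–16:54 = 8 h 15 min
Tue: 07:58–15:57 = 7 h 59 min
Wed: 07:40–16:05 = 8 h 25 min
Thu: 06:44–17:19 = 10 h 35 min
Fri: 08:31–17:47 = 9 h 16 min
Sat: 05:07–13:41 = 8 h 34 min
Total worked: 53 h 4 min = 3184 min.
Regular 44 h 0 min = 2640 min at £30.50/h; overtime 9 h 4 min = 544 min at £45.75/h.
Pay = (2640 × £30.50 + 544 × £45.75) ÷ 60 = £1756.80.

£1756.80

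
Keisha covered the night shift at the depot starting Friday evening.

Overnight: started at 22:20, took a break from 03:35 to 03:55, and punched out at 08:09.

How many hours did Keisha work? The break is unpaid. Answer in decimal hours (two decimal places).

9.48 hours

Overnight: 22:20 → midnight = 1 h 40 min; midnight → 08:09 = 8 h 9 min; span 9 h 49 min; less 20 min break → 9 h 29 min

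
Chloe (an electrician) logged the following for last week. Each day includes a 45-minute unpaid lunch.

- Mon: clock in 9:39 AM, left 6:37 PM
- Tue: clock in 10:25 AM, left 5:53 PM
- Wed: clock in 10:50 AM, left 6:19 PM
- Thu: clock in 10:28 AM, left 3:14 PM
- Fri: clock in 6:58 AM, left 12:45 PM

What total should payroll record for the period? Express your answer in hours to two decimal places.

30.72 hours

Mon: 9:39 AM–6:37 PM = 8 h 58 min; less 45 min break → 8 h 13 min
Tue: 10:25 AM–5:53 PM = 7 h 28 min; less 45 min break → 6 h 43 min
Wed: 10:50 AM–6:19 PM = 7 h 29 min; less 45 min break → 6 h 44 min
Thu: 10:28 AM–3:14 PM = 4 h 46 min; less 45 min break → 4 h 1 min
Fri: 6:58 AM–12:45 PM = 5 h 47 min; less 45 min break → 5 h 2 min
Total: 8 h 13 min + 6 h 43 min + 6 h 44 min + 4 h 1 min + 5 h 2 min = 30 h 43 min.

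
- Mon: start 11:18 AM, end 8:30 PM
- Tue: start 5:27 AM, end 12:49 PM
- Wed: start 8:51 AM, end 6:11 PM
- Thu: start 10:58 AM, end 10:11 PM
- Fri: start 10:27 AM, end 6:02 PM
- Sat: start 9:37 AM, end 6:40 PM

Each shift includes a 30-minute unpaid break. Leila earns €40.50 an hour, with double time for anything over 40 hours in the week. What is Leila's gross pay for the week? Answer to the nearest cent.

€2490.75

Mon: 11:18 AM–8:30 PM = 9 h 12 min; less 30 min break → 8 h 42 min
Tue: 5:27 AM–12:49 PM = 7 h 22 min; less 30 min break → 6 h 52 min
Wed: 8:51 AM–6:11 PM = 9 h 20 min; less 30 min break → 8 h 50 min
Thu: 10:58 AM–10:11 PM = 11 h 13 min; less 30 min break → 10 h 43 min
Fri: 10:27 AM–6:02 PM = 7 h 35 min; less 30 min break → 7 h 5 min
Sat: 9:37 AM–6:40 PM = 9 h 3 min; less 30 min break → 8 h 33 min
Total worked: 50 h 45 min = 3045 min.
Regular 40 h 0 min = 2400 min at €40.50/h; overtime 10 h 45 min = 645 min at €81.00/h.
Pay = (2400 × €40.50 + 645 × €81.00) ÷ 60 = €2490.75.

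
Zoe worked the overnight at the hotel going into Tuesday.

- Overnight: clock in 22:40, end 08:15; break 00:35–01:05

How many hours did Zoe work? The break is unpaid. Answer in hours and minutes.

Overnight: 22:40 → midnight = 1 h 20 min; midnight → 08:15 = 8 h 15 min; span 9 h 35 min; less 30 min break → 9 h 5 min

9 h 5 min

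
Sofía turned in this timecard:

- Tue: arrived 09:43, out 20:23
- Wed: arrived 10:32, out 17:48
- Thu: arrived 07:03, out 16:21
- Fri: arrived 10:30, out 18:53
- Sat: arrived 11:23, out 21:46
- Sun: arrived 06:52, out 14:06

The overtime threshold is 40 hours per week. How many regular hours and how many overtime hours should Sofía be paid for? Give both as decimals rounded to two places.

Regular 40.00 hours, overtime 13.23 hours

Tue: 09:43–20:23 = 10 h 40 min
Wed: 10:32–17:48 = 7 h 16 min
Thu: 07:03–16:21 = 9 h 18 min
Fri: 10:30–18:53 = 8 h 23 min
Sat: 11:23–21:46 = 10 h 23 min
Sun: 06:52–14:06 = 7 h 14 min
Total worked: 53 h 14 min = 53.23 h.
Threshold 40 h → overtime 13 h 14 min, regular 40 h 0 min.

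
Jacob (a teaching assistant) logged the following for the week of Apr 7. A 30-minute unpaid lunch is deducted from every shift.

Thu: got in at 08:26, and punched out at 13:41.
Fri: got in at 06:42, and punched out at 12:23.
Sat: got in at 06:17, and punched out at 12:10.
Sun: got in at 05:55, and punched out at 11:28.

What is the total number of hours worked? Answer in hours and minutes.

20 h 22 min

Thu: 08:26–13:41 = 5 h 15 min; less 30 min break → 4 h 45 min
Fri: 06:42–12:23 = 5 h 41 min; less 30 min break → 5 h 11 min
Sat: 06:17–12:10 = 5 h 53 min; less 30 min break → 5 h 23 min
Sun: 05:55–11:28 = 5 h 33 min; less 30 min break → 5 h 3 min
Total: 4 h 45 min + 5 h 11 min + 5 h 23 min + 5 h 3 min = 20 h 22 min.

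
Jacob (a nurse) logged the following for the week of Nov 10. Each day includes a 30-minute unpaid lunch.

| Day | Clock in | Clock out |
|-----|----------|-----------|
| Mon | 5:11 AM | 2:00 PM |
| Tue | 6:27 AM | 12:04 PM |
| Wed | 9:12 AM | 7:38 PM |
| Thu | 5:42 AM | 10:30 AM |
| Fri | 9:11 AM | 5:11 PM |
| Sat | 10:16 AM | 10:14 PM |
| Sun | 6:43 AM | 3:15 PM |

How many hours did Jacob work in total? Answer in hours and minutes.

54 h 40 min

Mon: 5:11 AM–2:00 PM = 8 h 49 min; less 30 min break → 8 h 19 min
Tue: 6:27 AM–12:04 PM = 5 h 37 min; less 30 min break → 5 h 7 min
Wed: 9:12 AM–7:38 PM = 10 h 26 min; less 30 min break → 9 h 56 min
Thu: 5:42 AM–10:30 AM = 4 h 48 min; less 30 min break → 4 h 18 min
Fri: 9:11 AM–5:11 PM = 8 h 0 min; less 30 min break → 7 h 30 min
Sat: 10:16 AM–10:14 PM = 11 h 58 min; less 30 min break → 11 h 28 min
Sun: 6:43 AM–3:15 PM = 8 h 32 min; less 30 min break → 8 h 2 min
Total: 8 h 19 min + 5 h 7 min + 9 h 56 min + 4 h 18 min + 7 h 30 min + 11 h 28 min + 8 h 2 min = 54 h 40 min.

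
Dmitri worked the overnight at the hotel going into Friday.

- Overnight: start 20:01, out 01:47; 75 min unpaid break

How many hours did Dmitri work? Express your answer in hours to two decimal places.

4.52 hours

Overnight: 20:01 → midnight = 3 h 59 min; midnight → 01:47 = 1 h 47 min; span 5 h 46 min; less 75 min break → 4 h 31 min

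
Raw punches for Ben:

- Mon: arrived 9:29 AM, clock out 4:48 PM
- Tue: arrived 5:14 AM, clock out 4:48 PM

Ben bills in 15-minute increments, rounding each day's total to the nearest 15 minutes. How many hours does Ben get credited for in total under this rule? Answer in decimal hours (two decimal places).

18.75 hours

Mon: 9:29 AM–4:48 PM = 7 h 19 min → rounds to 7 h 15 min
Tue: 5:14 AM–4:48 PM = 11 h 34 min → rounds to 11 h 30 min
Total credited: 18 h 45 min.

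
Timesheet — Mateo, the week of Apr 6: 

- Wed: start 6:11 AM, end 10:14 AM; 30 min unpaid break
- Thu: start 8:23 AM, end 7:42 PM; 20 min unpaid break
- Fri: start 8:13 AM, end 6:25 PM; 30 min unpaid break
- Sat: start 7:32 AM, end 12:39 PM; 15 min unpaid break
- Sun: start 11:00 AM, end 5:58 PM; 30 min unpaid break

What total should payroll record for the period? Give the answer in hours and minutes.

Wed: 6:11 AM–10:14 AM = 4 h 3 min; less 30 min break → 3 h 33 min
Thu: 8:23 AM–7:42 PM = 11 h 19 min; less 20 min break → 10 h 59 min
Fri: 8:13 AM–6:25 PM = 10 h 12 min; less 30 min break → 9 h 42 min
Sat: 7:32 AM–12:39 PM = 5 h 7 min; less 15 min break → 4 h 52 min
Sun: 11:00 AM–5:58 PM = 6 h 58 min; less 30 min break → 6 h 28 min
Total: 3 h 33 min + 10 h 59 min + 9 h 42 min + 4 h 52 min + 6 h 28 min = 35 h 34 min.

35 h 34 min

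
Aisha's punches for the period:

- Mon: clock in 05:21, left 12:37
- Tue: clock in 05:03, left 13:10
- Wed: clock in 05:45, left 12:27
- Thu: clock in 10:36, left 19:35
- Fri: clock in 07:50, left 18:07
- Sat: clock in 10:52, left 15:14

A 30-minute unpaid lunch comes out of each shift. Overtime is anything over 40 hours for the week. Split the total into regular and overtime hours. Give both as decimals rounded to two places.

Regular 40.00 hours, overtime 2.72 hours

Mon: 05:21–12:37 = 7 h 16 min; less 30 min break → 6 h 46 min
Tue: 05:03–13:10 = 8 h 7 min; less 30 min break → 7 h 37 min
Wed: 05:45–12:27 = 6 h 42 min; less 30 min break → 6 h 12 min
Thu: 10:36–19:35 = 8 h 59 min; less 30 min break → 8 h 29 min
Fri: 07:50–18:07 = 10 h 17 min; less 30 min break → 9 h 47 min
Sat: 10:52–15:14 = 4 h 22 min; less 30 min break → 3 h 52 min
Total worked: 42 h 43 min = 42.72 h.
Threshold 40 h → overtime 2 h 43 min, regular 40 h 0 min.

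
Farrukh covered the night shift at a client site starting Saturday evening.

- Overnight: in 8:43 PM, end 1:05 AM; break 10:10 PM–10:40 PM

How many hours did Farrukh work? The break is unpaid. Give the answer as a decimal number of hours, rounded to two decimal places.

Overnight: 8:43 PM → midnight = 3 h 17 min; midnight → 1:05 AM = 1 h 5 min; span 4 h 22 min; less 30 min break → 3 h 52 min

3.87 hours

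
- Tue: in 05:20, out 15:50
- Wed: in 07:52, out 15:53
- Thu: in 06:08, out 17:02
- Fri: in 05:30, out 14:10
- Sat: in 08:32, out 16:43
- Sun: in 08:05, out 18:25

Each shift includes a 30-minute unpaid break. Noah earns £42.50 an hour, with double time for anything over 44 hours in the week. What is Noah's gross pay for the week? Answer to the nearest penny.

Tue: 05:20–15:50 = 10 h 30 min; less 30 min break → 10 h 0 min
Wed: 07:52–15:53 = 8 h 1 min; less 30 min break → 7 h 31 min
Thu: 06:08–17:02 = 10 h 54 min; less 30 min break → 10 h 24 min
Fri: 05:30–14:10 = 8 h 40 min; less 30 min break → 8 h 10 min
Sat: 08:32–16:43 = 8 h 11 min; less 30 min break → 7 h 41 min
Sun: 08:05–18:25 = 10 h 20 min; less 30 min break → 9 h 50 min
Total worked: 53 h 36 min = 3216 min.
Regular 44 h 0 min = 2640 min at £42.50/h; overtime 9 h 36 min = 576 min at £85.00/h.
Pay = (2640 × £42.50 + 576 × £85.00) ÷ 60 = £2686.00.

£2686.00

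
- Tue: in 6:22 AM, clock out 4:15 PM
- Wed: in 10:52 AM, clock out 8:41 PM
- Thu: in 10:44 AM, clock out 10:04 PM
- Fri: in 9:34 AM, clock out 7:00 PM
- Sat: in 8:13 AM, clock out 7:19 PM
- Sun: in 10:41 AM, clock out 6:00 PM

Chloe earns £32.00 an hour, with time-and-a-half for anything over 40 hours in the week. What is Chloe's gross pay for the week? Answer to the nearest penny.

£2186.40

Tue: 6:22 AM–4:15 PM = 9 h 53 min
Wed: 10:52 AM–8:41 PM = 9 h 49 min
Thu: 10:44 AM–10:04 PM = 11 h 20 min
Fri: 9:34 AM–7:00 PM = 9 h 26 min
Sat: 8:13 AM–7:19 PM = 11 h 6 min
Sun: 10:41 AM–6:00 PM = 7 h 19 min
Total worked: 58 h 53 min = 3533 min.
Regular 40 h 0 min = 2400 min at £32.00/h; overtime 18 h 53 min = 1133 min at £48.00/h.
Pay = (2400 × £32.00 + 1133 × £48.00) ÷ 60 = £2186.40.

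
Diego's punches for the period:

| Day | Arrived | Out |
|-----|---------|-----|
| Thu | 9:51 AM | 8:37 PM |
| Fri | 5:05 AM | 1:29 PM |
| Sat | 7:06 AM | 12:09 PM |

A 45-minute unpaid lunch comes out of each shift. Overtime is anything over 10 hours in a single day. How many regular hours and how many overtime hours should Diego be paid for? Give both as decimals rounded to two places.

Thu: 9:51 AM–8:37 PM = 10 h 46 min; less 45 min break → 10 h 1 min
Fri: 5:05 AM–1:29 PM = 8 h 24 min; less 45 min break → 7 h 39 min
Sat: 7:06 AM–12:09 PM = 5 h 3 min; less 45 min break → 4 h 18 min
Thu reg 10 h 0 min / OT 0 h 1 min; Fri reg 7 h 39 min / OT 0 h 0 min; Sat reg 4 h 18 min / OT 0 h 0 min.
Totals: regular 21 h 57 min, overtime 0 h 1 min.

Regular 21.95 hours, overtime 0.02 hours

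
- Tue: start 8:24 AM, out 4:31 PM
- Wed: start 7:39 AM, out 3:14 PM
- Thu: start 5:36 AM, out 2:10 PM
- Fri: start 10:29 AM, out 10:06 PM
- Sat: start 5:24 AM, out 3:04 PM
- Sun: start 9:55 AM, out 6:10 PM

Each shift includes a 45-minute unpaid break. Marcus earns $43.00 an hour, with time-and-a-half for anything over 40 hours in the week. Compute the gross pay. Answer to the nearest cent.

$2319.85

Tue: 8:24 AM–4:31 PM = 8 h 7 min; less 45 min break → 7 h 22 min
Wed: 7:39 AM–3:14 PM = 7 h 35 min; less 45 min break → 6 h 50 min
Thu: 5:36 AM–2:10 PM = 8 h 34 min; less 45 min break → 7 h 49 min
Fri: 10:29 AM–10:06 PM = 11 h 37 min; less 45 min break → 10 h 52 min
Sat: 5:24 AM–3:04 PM = 9 h 40 min; less 45 min break → 8 h 55 min
Sun: 9:55 AM–6:10 PM = 8 h 15 min; less 45 min break → 7 h 30 min
Total worked: 49 h 18 min = 2958 min.
Regular 40 h 0 min = 2400 min at $43.00/h; overtime 9 h 18 min = 558 min at $64.50/h.
Pay = (2400 × $43.00 + 558 × $64.50) ÷ 60 = $2319.85.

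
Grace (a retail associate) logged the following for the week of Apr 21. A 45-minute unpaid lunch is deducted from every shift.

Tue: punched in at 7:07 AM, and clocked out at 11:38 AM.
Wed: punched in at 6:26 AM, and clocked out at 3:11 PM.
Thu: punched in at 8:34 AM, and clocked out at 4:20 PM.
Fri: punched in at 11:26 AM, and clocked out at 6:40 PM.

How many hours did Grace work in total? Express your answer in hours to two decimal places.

Tue: 7:07 AM–11:38 AM = 4 h 31 min; less 45 min break → 3 h 46 min
Wed: 6:26 AM–3:11 PM = 8 h 45 min; less 45 min break → 8 h 0 min
Thu: 8:34 AM–4:20 PM = 7 h 46 min; less 45 min break → 7 h 1 min
Fri: 11:26 AM–6:40 PM = 7 h 14 min; less 45 min break → 6 h 29 min
Total: 3 h 46 min + 8 h 0 min + 7 h 1 min + 6 h 29 min = 25 h 16 min.

25.27 hours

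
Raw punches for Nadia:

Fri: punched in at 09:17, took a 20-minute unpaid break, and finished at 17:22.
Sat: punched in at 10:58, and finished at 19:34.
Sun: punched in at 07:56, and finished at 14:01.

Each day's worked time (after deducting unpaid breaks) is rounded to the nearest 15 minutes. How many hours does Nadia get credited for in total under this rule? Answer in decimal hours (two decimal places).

22.25 hours

Fri: 09:17–17:22 = 8 h 5 min − 20 min = 7 h 45 min → rounds to 7 h 45 min
Sat: 10:58–19:34 = 8 h 36 min → rounds to 8 h 30 min
Sun: 07:56–14:01 = 6 h 5 min → rounds to 6 h 0 min
Total credited: 22 h 15 min.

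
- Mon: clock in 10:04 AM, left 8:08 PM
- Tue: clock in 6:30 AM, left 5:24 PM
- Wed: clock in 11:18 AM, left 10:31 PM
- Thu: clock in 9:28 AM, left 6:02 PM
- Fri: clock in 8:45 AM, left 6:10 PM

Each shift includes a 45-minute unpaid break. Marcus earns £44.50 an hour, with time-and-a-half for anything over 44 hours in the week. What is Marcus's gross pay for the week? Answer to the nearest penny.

Mon: 10:04 AM–8:08 PM = 10 h 4 min; less 45 min break → 9 h 19 min
Tue: 6:30 AM–5:24 PM = 10 h 54 min; less 45 min break → 10 h 9 min
Wed: 11:18 AM–10:31 PM = 11 h 13 min; less 45 min break → 10 h 28 min
Thu: 9:28 AM–6:02 PM = 8 h 34 min; less 45 min break → 7 h 49 min
Fri: 8:45 AM–6:10 PM = 9 h 25 min; less 45 min break → 8 h 40 min
Total worked: 46 h 25 min = 2785 min.
Regular 44 h 0 min = 2640 min at £44.50/h; overtime 2 h 25 min = 145 min at £66.75/h.
Pay = (2640 × £44.50 + 145 × £66.75) ÷ 60 = £2119.31.

£2119.31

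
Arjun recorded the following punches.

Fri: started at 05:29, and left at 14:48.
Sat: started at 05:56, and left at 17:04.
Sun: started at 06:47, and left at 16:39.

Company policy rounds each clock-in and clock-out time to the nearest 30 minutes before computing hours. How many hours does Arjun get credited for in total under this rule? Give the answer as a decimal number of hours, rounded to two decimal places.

30.00 hours

Fri: in 05:29→05:30, out 14:48→15:00; 9 h 30 min
Sat: in 05:56→06:00, out 17:04→17:00; 11 h 0 min
Sun: in 06:47→07:00, out 16:39→16:30; 9 h 30 min
Total credited: 30 h 0 min.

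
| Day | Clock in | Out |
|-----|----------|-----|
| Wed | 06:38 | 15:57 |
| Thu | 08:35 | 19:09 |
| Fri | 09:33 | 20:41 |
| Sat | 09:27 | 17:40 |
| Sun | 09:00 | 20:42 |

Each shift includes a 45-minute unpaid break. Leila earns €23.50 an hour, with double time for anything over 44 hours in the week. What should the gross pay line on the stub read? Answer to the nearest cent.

Wed: 06:38–15:57 = 9 h 19 min; less 45 min break → 8 h 34 min
Thu: 08:35–19:09 = 10 h 34 min; less 45 min break → 9 h 49 min
Fri: 09:33–20:41 = 11 h 8 min; less 45 min break → 10 h 23 min
Sat: 09:27–17:40 = 8 h 13 min; less 45 min break → 7 h 28 min
Sun: 09:00–20:42 = 11 h 42 min; less 45 min break → 10 h 57 min
Total worked: 47 h 11 min = 2831 min.
Regular 44 h 0 min = 2640 min at €23.50/h; overtime 3 h 11 min = 191 min at €47.00/h.
Pay = (2640 × €23.50 + 191 × €47.00) ÷ 60 = €1183.62.

€1183.62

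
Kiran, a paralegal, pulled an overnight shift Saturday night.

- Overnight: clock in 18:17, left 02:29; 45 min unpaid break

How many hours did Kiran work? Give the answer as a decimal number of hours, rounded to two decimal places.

7.45 hours

Overnight: 18:17 → midnight = 5 h 43 min; midnight → 02:29 = 2 h 29 min; span 8 h 12 min; less 45 min break → 7 h 27 min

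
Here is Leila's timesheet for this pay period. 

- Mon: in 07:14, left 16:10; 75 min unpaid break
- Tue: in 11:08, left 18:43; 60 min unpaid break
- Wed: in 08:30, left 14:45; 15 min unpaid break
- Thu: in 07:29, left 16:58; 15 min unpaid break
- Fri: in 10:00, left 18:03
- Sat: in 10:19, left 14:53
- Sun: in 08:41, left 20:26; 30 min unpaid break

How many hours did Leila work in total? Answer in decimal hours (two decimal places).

Mon: 07:14–16:10 = 8 h 56 min; less 75 min break → 7 h 41 min
Tue: 11:08–18:43 = 7 h 35 min; less 60 min break → 6 h 35 min
Wed: 08:30–14:45 = 6 h 15 min; less 15 min break → 6 h 0 min
Thu: 07:29–16:58 = 9 h 29 min; less 15 min break → 9 h 14 min
Fri: 10:00–18:03 = 8 h 3 min
Sat: 10:19–14:53 = 4 h 34 min
Sun: 08:41–20:26 = 11 h 45 min; less 30 min break → 11 h 15 min
Total: 7 h 41 min + 6 h 35 min + 6 h 0 min + 9 h 14 min + 8 h 3 min + 4 h 34 min + 11 h 15 min = 53 h 22 min.

53.37 hours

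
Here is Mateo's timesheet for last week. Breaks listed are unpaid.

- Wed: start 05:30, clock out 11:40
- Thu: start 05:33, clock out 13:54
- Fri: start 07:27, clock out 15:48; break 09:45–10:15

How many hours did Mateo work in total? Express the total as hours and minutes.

22 h 22 min

Wed: 05:30–11:40 = 6 h 10 min
Thu: 05:33–13:54 = 8 h 21 min
Fri: 07:27–15:48 = 8 h 21 min; less 30 min break → 7 h 51 min
Total: 6 h 10 min + 8 h 21 min + 7 h 51 min = 22 h 22 min.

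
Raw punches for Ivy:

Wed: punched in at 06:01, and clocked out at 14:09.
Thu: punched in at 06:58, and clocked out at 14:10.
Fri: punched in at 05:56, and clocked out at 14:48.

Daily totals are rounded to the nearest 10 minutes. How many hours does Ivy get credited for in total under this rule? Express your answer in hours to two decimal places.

24.17 hours

Wed: 06:01–14:09 = 8 h 8 min → rounds to 8 h 10 min
Thu: 06:58–14:10 = 7 h 12 min → rounds to 7 h 10 min
Fri: 05:56–14:48 = 8 h 52 min → rounds to 8 h 50 min
Total credited: 24 h 10 min.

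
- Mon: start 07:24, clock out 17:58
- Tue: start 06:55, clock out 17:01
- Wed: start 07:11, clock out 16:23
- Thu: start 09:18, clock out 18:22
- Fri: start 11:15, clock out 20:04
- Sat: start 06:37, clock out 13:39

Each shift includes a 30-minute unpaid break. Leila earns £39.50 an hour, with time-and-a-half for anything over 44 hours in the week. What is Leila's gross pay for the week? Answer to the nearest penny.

Mon: 07:24–17:58 = 10 h 34 min; less 30 min break → 10 h 4 min
Tue: 06:55–17:01 = 10 h 6 min; less 30 min break → 9 h 36 min
Wed: 07:11–16:23 = 9 h 12 min; less 30 min break → 8 h 42 min
Thu: 09:18–18:22 = 9 h 4 min; less 30 min break → 8 h 34 min
Fri: 11:15–20:04 = 8 h 49 min; less 30 min break → 8 h 19 min
Sat: 06:37–13:39 = 7 h 2 min; less 30 min break → 6 h 32 min
Total worked: 51 h 47 min = 3107 min.
Regular 44 h 0 min = 2640 min at £39.50/h; overtime 7 h 47 min = 467 min at £59.25/h.
Pay = (2640 × £39.50 + 467 × £59.25) ÷ 60 = £2199.16.

£2199.16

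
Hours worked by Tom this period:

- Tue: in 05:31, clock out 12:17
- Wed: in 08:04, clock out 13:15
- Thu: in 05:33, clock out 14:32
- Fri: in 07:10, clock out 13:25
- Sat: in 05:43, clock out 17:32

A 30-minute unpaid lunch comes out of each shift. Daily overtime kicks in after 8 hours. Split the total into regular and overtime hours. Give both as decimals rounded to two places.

Tue: 05:31–12:17 = 6 h 46 min; less 30 min break → 6 h 16 min
Wed: 08:04–13:15 = 5 h 11 min; less 30 min break → 4 h 41 min
Thu: 05:33–14:32 = 8 h 59 min; less 30 min break → 8 h 29 min
Fri: 07:10–13:25 = 6 h 15 min; less 30 min break → 5 h 45 min
Sat: 05:43–17:32 = 11 h 49 min; less 30 min break → 11 h 19 min
Tue reg 6 h 16 min / OT 0 h 0 min; Wed reg 4 h 41 min / OT 0 h 0 min; Thu reg 8 h 0 min / OT 0 h 29 min; Fri reg 5 h 45 min / OT 0 h 0 min; Sat reg 8 h 0 min / OT 3 h 19 min.
Totals: regular 32 h 42 min, overtime 3 h 48 min.

Regular 32.70 hours, overtime 3.80 hours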